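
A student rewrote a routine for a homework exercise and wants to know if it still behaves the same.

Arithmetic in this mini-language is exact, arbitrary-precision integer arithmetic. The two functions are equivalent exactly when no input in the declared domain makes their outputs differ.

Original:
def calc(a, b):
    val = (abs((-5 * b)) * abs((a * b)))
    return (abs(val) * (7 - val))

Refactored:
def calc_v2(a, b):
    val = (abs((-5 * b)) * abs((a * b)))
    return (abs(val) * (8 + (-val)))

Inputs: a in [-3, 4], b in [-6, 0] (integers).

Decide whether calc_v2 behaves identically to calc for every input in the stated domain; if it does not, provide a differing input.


At a=-3, b=-6: calc gives -287820, calc_v2 gives -287280.
verdict: not equivalent; witness: a=-3, b=-6


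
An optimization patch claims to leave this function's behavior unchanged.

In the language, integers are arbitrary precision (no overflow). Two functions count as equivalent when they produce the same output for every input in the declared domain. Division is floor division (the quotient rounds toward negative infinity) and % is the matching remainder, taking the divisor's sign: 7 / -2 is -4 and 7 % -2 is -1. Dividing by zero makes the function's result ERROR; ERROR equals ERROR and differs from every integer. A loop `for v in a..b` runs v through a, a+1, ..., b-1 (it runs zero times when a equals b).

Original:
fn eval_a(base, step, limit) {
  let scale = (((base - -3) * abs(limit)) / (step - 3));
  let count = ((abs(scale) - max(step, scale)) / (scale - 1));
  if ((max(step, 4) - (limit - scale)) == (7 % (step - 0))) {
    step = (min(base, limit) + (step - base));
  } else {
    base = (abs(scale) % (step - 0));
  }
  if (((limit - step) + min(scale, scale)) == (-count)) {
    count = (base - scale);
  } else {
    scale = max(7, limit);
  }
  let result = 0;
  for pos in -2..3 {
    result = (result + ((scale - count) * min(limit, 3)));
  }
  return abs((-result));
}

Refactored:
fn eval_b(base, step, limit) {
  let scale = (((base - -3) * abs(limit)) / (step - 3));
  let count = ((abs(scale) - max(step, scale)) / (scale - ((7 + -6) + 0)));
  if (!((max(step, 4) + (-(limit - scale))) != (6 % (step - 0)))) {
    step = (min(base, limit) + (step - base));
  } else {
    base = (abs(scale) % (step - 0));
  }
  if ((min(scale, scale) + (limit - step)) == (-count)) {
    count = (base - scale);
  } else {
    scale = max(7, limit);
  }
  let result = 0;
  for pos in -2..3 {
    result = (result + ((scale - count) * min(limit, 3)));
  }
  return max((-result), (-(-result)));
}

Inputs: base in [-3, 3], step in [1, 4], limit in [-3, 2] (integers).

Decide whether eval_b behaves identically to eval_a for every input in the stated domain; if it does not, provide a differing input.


Equivalent. The one real change (`7` became `6`) has no effect anywhere in the declared ranges.
Sweeping the whole domain (168 inputs) finds no disagreement.
One worked example (base=-3, step=2, limit=-3) — eval_a: scale=0, then count=2, then ((max(step, 4) - (limit - scale)) == (7 % (step - 0))) is false, then base=0, then (((limit - step) + min(scale, scale)) == (-count)) is false, then scale=7, then result=0, then (pos=-2), then result=-15, then (pos=-1), then result=-30, then (pos=0), then result=-45, then (pos=1), then result=-60, then (pos=2), then result=-75, then returns 75; eval_b: scale=0, then count=2, then (!((max(step, 4) + (-(limit - scale))) != (6 % (step - 0)))) is false, then base=0, then ((min(scale, scale) + (limit - step)) == (-count)) is false, then scale=7, then result=0, then (pos=-2), then result=-15, then (pos=-1), then result=-30, then (pos=0), then result=-45, then (pos=1), then result=-60, then (pos=2), then result=-75, then returns 75; agreement on 75.
verdict: equivalent


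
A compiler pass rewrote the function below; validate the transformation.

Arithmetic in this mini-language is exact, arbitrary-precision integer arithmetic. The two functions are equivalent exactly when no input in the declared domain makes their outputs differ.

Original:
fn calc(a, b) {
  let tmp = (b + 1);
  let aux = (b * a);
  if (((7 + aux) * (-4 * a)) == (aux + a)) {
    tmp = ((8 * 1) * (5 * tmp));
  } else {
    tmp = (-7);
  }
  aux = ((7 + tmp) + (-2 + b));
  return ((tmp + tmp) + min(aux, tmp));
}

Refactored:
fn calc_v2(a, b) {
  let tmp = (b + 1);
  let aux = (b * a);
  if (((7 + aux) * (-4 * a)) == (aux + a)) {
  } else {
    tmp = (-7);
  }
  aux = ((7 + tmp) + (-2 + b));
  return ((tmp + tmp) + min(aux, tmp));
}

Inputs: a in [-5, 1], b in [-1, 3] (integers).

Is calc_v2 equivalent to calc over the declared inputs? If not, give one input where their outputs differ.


Try a=0, b=0.
calc: tmp becomes 1; next aux becomes 0; next (((7 + aux) * (-4 * a)) == (aux + a)) evaluates to true; next tmp becomes 40; next aux becomes 45; next final value 120
calc_v2: tmp becomes 1; next aux becomes 0; next (((7 + aux) * (-4 * a)) == (aux + a)) evaluates to true; next aux becomes 6; next final value 3
120 against 3: the behavior changed.
verdict: not equivalent; witness: a=0, b=0


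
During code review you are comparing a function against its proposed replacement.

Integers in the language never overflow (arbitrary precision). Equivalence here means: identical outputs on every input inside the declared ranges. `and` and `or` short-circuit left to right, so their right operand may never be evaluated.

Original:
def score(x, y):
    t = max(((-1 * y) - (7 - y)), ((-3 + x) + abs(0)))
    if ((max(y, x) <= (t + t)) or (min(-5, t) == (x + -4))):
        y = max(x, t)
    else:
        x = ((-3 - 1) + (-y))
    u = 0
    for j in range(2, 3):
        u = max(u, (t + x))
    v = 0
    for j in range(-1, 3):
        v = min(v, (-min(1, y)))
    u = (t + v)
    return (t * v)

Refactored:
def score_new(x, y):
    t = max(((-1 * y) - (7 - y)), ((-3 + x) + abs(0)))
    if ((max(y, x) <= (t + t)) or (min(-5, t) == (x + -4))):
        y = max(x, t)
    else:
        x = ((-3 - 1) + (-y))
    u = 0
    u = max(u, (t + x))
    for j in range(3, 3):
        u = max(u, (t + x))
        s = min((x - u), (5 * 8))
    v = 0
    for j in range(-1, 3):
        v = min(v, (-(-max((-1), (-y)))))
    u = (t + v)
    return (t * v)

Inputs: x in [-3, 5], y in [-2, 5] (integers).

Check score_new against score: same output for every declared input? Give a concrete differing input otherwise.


Equivalent — the differences include loop structure differs; constant usage differs; arithmetic usage differs; local variable names differ; min/max/abs usage differs; statement counts differ, yet no declared input distinguishes the two.
Spot check at x=-3, y=5 — score: t := -6 | ((max(y, x) <= (t + t)) or (min(-5, t) == (x + -4))): false | x := -9 | u := 0 | iter j=2: | u := 0 | v := 0 | iter j=-1: | v := -1 | iter j=0: | v := -1 | iter j=1: | v := -1 | iter j=2: | v := -1 | u := -7 | result 6. score_new: t := -6 | ((max(y, x) <= (t + t)) or (min(-5, t) == (x + -4))): false | x := -9 | u := 0 | u := 0 | loop over j: empty range | v := 0 | iter j=-1: | v := -1 | iter j=0: | v := -1 | iter j=1: | v := -1 | iter j=2: | v := -1 | u := -7 | result 6. Both give 6.
An exhaustive pass over the 72 declared inputs shows identical outputs.
verdict: equivalent


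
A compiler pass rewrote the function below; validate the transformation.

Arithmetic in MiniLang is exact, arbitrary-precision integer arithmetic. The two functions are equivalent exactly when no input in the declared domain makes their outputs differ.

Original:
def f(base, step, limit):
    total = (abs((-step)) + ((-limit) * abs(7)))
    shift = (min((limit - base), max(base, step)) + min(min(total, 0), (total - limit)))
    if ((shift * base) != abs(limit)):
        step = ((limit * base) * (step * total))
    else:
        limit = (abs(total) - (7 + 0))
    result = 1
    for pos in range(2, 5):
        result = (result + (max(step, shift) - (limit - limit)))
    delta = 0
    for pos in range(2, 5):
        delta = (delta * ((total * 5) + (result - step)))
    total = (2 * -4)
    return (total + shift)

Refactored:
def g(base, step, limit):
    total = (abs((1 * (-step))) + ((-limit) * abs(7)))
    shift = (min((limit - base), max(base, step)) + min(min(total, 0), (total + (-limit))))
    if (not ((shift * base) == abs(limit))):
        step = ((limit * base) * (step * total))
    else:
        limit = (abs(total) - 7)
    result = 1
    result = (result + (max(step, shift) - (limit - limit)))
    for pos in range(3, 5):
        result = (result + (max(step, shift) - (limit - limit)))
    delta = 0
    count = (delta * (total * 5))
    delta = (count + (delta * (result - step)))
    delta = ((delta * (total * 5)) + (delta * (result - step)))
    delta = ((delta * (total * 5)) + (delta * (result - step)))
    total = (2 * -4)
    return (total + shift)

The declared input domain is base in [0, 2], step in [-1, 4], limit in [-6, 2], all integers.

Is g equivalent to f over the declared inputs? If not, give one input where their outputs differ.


Comparing the listings, the differences include: comparison usage differs, statement counts differ, constant usage differs, local variable names differ, loop structure differs, min/max/abs usage differs, boolean connective usage differs, arithmetic usage differs.
Tracing base=0, step=4, limit=-2: f: total = 18; shift = -2; ((shift * base) != abs(limit)) -> true; step = 0; result = 1; [pos=2]; result = 1; [pos=3]; result = 1; [pos=4]; result = 1; delta = 0; [pos=2]; delta = 0; [pos=3]; delta = 0; [pos=4]; delta = 0; total = -8; return -10 | g: total = 18; shift = -2; (not ((shift * base) == abs(limit))) -> true; step = 0; result = 1; result = 1; [pos=3]; result = 1; [pos=4]; result = 1; delta = 0; count = 0; delta = 0; delta = 0; delta = 0; total = -8; return -10 — matching result -10.
Every one of the 162 inputs gives matching results.
verdict: equivalent


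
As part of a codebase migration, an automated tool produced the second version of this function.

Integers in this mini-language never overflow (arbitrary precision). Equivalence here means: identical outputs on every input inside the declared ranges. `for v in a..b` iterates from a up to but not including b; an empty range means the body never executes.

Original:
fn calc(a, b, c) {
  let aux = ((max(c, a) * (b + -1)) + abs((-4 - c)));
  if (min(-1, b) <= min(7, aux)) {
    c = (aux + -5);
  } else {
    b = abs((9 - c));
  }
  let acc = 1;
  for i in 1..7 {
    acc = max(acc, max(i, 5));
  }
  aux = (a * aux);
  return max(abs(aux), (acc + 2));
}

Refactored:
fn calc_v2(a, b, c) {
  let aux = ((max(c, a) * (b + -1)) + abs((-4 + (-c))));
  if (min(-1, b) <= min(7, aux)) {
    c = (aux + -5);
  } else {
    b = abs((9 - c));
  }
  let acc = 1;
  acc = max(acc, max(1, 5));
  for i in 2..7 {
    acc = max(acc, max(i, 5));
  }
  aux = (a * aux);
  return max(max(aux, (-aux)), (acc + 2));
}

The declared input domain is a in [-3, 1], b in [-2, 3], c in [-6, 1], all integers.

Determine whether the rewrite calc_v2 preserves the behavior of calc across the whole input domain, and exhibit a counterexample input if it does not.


Behavior is preserved: although statement counts differ; and constant usage differs; and arithmetic usage differs; and min/max/abs usage differs; and loop structure differs, the outputs never diverge.
Spot check at a=0, b=1, c=0 — calc: aux := 4 | (min(-1, b) <= min(7, aux)): true | c := -1 | acc := 1 | iter i=1: | acc := 5 | iter i=2: | acc := 5 | iter i=3: | acc := 5 | iter i=4: | acc := 5 | iter i=5: | acc := 5 | iter i=6: | acc := 6 | aux := 0 | result 8. calc_v2: aux := 4 | (min(-1, b) <= min(7, aux)): true | c := -1 | acc := 1 | acc := 5 | iter i=2: | acc := 5 | iter i=3: | acc := 5 | iter i=4: | acc := 5 | iter i=5: | acc := 5 | iter i=6: | acc := 6 | aux := 0 | result 8. Both give 8.
Every one of the 240 inputs gives matching results.
verdict: equivalent


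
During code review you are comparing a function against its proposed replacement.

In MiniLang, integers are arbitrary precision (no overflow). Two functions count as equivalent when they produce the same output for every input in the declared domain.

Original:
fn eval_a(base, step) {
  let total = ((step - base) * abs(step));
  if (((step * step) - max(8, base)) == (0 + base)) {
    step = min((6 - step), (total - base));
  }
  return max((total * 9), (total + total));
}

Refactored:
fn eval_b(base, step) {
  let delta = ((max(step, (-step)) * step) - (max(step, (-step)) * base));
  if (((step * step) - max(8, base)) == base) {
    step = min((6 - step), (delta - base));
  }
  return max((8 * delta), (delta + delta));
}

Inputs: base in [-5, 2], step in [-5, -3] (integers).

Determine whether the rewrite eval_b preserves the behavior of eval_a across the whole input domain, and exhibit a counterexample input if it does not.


Consider the input base=-5, step=-4.
eval_a: total := 4 | (((step * step) - max(8, base)) == (0 + base)): false | result 36
eval_b: delta := 4 | (((step * step) - max(8, base)) == base): false | result 32
36 against 32: the behavior changed.
verdict: not equivalent; witness: base=-5, step=-4


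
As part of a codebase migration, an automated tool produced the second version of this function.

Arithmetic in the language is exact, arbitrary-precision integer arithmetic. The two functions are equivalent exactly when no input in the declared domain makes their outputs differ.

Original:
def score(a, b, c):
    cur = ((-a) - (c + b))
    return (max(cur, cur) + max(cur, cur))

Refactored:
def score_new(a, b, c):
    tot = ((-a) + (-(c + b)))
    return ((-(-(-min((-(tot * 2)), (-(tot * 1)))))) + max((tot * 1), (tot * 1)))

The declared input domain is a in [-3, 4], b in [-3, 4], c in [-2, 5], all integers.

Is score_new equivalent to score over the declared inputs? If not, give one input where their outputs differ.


Try a=-3, b=-3, c=-2.
score: cur=8, then returns 16
score_new: tot=8, then returns 24
16 and 24 differ, so these are not the same function on this domain.
verdict: not equivalent; witness: a=-3, b=-3, c=-2


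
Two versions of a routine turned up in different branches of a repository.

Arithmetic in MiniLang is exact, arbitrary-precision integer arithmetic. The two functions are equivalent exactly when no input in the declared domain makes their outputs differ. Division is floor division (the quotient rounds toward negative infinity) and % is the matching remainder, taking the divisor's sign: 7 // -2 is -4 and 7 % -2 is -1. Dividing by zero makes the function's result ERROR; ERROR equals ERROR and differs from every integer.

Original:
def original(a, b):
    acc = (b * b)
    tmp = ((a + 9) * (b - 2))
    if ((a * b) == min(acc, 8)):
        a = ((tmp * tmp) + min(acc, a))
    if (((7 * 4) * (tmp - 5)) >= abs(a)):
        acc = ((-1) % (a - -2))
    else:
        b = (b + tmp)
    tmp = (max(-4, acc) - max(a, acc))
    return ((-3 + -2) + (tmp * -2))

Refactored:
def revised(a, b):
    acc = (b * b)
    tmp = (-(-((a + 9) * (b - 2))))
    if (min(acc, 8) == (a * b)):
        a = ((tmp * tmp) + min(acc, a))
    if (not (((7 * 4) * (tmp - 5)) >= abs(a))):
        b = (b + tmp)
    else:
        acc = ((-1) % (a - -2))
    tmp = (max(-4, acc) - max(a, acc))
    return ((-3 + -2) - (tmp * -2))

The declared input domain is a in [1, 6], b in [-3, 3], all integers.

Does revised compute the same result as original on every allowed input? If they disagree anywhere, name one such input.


Evaluate both at a=1, b=0.
original: acc=0, then tmp=-20, then ((a * b) == min(acc, 8)) is true, then a=400, then (((7 * 4) * (tmp - 5)) >= abs(a)) is false, then b=-20, then tmp=-400, then returns 795
revised: acc=0, then tmp=-20, then (min(acc, 8) == (a * b)) is true, then a=400, then (not (((7 * 4) * (tmp - 5)) >= abs(a))) is true, then b=-20, then tmp=-400, then returns -805
795 against -805: the behavior changed.
verdict: not equivalent; witness: a=1, b=0


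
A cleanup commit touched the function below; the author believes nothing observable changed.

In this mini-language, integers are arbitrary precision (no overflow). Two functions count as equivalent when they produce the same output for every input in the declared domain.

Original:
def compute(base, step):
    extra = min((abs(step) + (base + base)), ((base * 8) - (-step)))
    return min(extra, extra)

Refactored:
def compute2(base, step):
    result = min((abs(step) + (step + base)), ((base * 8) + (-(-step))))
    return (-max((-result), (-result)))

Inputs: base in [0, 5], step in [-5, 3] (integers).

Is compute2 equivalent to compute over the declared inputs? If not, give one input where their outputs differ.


Evaluate both at base=1, step=-5.
compute: extra=3, then returns 3
compute2: result=1, then returns 1
3 != 1, so the rewrite changes behavior.
verdict: not equivalent; witness: base=1, step=-5


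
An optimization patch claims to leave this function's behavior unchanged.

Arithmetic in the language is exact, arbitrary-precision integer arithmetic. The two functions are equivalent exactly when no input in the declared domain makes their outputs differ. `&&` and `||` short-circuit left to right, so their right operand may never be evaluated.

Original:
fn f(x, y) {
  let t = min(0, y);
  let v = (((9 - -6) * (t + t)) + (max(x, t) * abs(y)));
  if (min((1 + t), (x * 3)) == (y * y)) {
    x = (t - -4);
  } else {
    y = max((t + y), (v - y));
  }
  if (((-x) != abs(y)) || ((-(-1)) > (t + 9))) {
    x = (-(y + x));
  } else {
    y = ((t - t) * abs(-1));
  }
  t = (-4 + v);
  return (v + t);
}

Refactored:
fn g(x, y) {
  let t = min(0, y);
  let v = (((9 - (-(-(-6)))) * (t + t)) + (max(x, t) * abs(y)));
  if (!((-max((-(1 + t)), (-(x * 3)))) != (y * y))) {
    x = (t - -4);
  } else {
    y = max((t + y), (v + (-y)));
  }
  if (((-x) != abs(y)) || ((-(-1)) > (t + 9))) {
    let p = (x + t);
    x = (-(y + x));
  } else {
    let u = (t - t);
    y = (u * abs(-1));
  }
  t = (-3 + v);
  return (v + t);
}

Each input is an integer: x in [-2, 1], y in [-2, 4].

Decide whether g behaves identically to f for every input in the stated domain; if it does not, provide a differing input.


These are not equivalent — on x=-2, y=-2 the outputs split (-132 vs -131).
f: t becomes -2; next v becomes -64; next (min((1 + t), (x * 3)) == (y * y)) evaluates to false; next y becomes -4; next (((-x) != abs(y)) || ((-(-1)) > (t + 9))) evaluates to true; next x becomes 6; next t becomes -68; next final value -132
g: t becomes -2; next v becomes -64; next (!((-max((-(1 + t)), (-(x * 3)))) != (y * y))) evaluates to false; next y becomes -4; next (((-x) != abs(y)) || ((-(-1)) > (t + 9))) evaluates to true; next p becomes -4; next x becomes 6; next t becomes -67; next final value -131
verdict: not equivalent; witness: x=-2, y=-2


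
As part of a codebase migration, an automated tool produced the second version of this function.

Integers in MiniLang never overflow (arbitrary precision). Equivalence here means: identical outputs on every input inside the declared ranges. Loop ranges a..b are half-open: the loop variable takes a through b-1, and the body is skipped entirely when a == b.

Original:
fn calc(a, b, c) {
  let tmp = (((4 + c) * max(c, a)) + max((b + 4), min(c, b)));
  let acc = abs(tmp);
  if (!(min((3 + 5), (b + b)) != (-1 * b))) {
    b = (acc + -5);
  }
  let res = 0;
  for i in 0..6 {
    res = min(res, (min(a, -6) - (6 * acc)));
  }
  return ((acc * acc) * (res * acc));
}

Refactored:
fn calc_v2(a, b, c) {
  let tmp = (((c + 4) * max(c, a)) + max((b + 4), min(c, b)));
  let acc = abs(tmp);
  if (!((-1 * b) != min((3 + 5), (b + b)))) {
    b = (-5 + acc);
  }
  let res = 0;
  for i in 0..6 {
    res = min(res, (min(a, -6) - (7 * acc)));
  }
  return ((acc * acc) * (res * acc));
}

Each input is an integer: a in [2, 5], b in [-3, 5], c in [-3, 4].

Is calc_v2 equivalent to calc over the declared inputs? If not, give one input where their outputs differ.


At a=2, b=-3, c=-3: calc gives -648, calc_v2 gives -729.
verdict: not equivalent; witness: a=2, b=-3, c=-3


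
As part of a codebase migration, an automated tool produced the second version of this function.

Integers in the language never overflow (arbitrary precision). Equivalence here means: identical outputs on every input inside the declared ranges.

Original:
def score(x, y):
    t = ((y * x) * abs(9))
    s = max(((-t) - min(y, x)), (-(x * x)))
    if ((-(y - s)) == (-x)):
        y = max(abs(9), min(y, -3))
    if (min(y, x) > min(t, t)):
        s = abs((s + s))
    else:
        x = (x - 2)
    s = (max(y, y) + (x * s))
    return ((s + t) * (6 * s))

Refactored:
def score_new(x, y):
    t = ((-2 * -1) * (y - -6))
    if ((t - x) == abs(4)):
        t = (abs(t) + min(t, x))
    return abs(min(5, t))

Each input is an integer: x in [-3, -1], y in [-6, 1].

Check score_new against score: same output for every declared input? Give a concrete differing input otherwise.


At x=-3, y=-6: score gives 47034, score_new gives 0.
verdict: not equivalent; witness: x=-3, y=-6


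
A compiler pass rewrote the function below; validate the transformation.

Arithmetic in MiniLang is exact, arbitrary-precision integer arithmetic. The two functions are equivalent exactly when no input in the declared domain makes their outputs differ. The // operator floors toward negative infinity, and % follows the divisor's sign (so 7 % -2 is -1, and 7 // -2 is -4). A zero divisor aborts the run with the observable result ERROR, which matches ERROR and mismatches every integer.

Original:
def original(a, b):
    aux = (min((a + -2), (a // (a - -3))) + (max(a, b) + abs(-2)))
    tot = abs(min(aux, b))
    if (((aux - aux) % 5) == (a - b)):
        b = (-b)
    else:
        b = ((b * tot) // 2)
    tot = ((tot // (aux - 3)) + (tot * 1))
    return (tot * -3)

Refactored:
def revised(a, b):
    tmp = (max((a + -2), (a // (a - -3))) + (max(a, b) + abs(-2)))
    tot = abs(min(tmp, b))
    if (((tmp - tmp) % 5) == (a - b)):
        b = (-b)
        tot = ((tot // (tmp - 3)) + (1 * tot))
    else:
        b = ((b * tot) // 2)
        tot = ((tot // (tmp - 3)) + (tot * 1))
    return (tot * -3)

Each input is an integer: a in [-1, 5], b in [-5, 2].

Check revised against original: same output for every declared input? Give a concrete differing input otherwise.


Evaluate both at a=-1, b=-5.
original: aux becomes -2; next tot becomes 5; next (((aux - aux) % 5) == (a - b)) evaluates to false; next b becomes -13; next tot becomes 4; next final value -12
revised: tmp becomes 0; next tot becomes 5; next (((tmp - tmp) % 5) == (a - b)) evaluates to false; next b becomes -13; next tot becomes 3; next final value -9
-12 != -9, so the rewrite changes behavior.
verdict: not equivalent; witness: a=-1, b=-5


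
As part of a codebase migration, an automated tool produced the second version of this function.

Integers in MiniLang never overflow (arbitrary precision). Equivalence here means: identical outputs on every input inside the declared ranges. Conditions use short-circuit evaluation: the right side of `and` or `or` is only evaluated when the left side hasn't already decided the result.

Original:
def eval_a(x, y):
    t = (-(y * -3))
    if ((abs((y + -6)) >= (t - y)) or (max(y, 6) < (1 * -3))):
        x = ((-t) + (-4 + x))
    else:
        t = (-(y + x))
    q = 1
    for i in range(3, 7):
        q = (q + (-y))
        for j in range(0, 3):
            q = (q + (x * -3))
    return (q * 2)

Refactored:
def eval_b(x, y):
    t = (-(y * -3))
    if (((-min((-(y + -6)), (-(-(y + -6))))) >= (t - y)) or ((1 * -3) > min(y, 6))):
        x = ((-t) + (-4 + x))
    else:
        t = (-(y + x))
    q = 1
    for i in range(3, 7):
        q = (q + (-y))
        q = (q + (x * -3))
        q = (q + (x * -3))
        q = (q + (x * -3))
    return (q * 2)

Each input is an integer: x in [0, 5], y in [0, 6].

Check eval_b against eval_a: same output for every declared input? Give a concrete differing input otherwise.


Equivalent. The suspicious edit (`max(y, 6)` became `min(y, 6)`) never changes the result for any input inside the declared domain.
An exhaustive pass over the 42 declared inputs shows identical outputs.
As a probe, take x=1, y=6: eval_a runs t=18, then ((abs((y + -6)) >= (t - y)) or (max(y, 6) < (1 * -3))) is false, then t=-7, then q=1, then (i=3), then q=-5, then (j=0), then q=-8, then (j=1), then q=-11, then (j=2), then q=-14, then (i=4), then q=-20, then (j=0), then q=-23, then (j=1), then q=-26, then (j=2), then q=-29, then (i=5), then q=-35, then (j=0), then q=-38, then (j=1), then q=-41, then (j=2), then q=-44, then (i=6), then q=-50, then (j=0), then q=-53, then (j=1), then q=-56, then (j=2), then q=-59, then returns -118; eval_b runs t=18, then (((-min((-(y + -6)), (-(-(y + -6))))) >= (t - y)) or ((1 * -3) > min(y, 6))) is false, then t=-7, then q=1, then (i=3), then q=-5, then q=-8, then q=-11, then q=-14, then (i=4), then q=-20, then q=-23, then q=-26, then q=-29, then (i=5), then q=-35, then q=-38, then q=-41, then q=-44, then (i=6), then q=-50, then q=-53, then q=-56, then q=-59, then returns -118; both end at -118.
verdict: equivalent


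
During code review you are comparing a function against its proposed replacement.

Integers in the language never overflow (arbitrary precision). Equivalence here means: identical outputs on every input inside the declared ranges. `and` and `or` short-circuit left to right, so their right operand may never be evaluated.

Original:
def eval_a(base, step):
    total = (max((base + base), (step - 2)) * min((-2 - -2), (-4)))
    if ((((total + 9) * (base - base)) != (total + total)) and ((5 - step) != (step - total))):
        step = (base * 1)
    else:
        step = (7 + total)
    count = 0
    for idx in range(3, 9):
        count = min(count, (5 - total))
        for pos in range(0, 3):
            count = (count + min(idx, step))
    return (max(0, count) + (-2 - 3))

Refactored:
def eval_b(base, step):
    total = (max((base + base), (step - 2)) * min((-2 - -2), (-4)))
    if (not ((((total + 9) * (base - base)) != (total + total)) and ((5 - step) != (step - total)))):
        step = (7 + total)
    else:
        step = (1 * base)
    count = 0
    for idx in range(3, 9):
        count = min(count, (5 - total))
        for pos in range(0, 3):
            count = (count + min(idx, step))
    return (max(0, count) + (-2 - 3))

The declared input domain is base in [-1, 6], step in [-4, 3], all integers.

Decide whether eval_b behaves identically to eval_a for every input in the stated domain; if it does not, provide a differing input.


This is a faithful refactor — boolean connective usage differs, but the computed results match everywhere.
Tracing base=0, step=-1: eval_a: total becomes 0; next ((((total + 9) * (base - base)) != (total + total)) and ((5 - step) != (step - total))) evaluates to false; next step becomes 7; next count becomes 0; next at idx=3:; next count becomes 0; next at pos=0:; next count becomes 3; next at pos=1:; next count becomes 6; next at pos=2:; next count becomes 9; next at idx=4:; next count becomes 5; next at pos=0:; next count becomes 9; next at pos=1:; next count becomes 13; next at pos=2:; next count becomes 17; next at idx=5:; next count becomes 5; next at pos=0:; next count becomes 10; next at pos=1:; next count becomes 15; next at pos=2:; next count becomes 20; next at idx=6:; next count becomes 5; next at pos=0:; next count becomes 11; next at pos=1:; next count becomes 17; next at pos=2:; next count becomes 23; next at idx=7:; next count becomes 5; next at pos=0:; next count becomes 12; next at pos=1:; next count becomes 19; next at pos=2:; next count becomes 26; next at idx=8:; next count becomes 5; next at pos=0:; next count becomes 12; next at pos=1:; next count becomes 19; next at pos=2:; next count becomes 26; next final value 21 | eval_b: total becomes 0; next (not ((((total + 9) * (base - base)) != (total + total)) and ((5 - step) != (step - total)))) evaluates to true; next step becomes 7; next count becomes 0; next at idx=3:; next count becomes 0; next at pos=0:; next count becomes 3; next at pos=1:; next count becomes 6; next at pos=2:; next count becomes 9; next at idx=4:; next count becomes 5; next at pos=0:; next count becomes 9; next at pos=1:; next count becomes 13; next at pos=2:; next count becomes 17; next at idx=5:; next count becomes 5; next at pos=0:; next count becomes 10; next at pos=1:; next count becomes 15; next at pos=2:; next count becomes 20; next at idx=6:; next count becomes 5; next at pos=0:; next count becomes 11; next at pos=1:; next count becomes 17; next at pos=2:; next count becomes 23; next at idx=7:; next count becomes 5; next at pos=0:; next count becomes 12; next at pos=1:; next count becomes 19; next at pos=2:; next count becomes 26; next at idx=8:; next count becomes 5; next at pos=0:; next count becomes 12; next at pos=1:; next count becomes 19; next at pos=2:; next count becomes 26; next final value 21 — matching result 21.
An exhaustive pass over the 64 declared inputs shows identical outputs.
verdict: equivalent


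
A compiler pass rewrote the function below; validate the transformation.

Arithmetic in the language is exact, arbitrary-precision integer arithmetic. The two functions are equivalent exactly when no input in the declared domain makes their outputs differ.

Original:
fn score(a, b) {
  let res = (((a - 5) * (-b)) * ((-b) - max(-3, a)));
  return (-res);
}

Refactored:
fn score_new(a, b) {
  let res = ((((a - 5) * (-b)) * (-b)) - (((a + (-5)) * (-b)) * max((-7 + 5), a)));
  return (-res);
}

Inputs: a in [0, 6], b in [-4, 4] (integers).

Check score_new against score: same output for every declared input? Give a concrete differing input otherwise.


There is a behavioral-looking edit here, yet the outcome never shifts on this domain; all 63 inputs agree.
verdict: equivalent


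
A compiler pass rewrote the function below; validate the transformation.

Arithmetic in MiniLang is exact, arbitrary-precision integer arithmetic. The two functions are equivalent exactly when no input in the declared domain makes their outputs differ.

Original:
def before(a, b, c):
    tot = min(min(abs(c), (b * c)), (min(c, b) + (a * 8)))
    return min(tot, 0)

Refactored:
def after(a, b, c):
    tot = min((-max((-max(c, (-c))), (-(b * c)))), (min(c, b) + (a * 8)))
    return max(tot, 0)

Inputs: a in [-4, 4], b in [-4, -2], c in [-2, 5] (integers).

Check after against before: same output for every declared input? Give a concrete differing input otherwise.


Consider the input a=-4, b=-4, c=-2.
before: tot=-36, then returns -36
after: tot=-36, then returns 0
-36 != 0, so the rewrite changes behavior.
verdict: not equivalent; witness: a=-4, b=-4, c=-2


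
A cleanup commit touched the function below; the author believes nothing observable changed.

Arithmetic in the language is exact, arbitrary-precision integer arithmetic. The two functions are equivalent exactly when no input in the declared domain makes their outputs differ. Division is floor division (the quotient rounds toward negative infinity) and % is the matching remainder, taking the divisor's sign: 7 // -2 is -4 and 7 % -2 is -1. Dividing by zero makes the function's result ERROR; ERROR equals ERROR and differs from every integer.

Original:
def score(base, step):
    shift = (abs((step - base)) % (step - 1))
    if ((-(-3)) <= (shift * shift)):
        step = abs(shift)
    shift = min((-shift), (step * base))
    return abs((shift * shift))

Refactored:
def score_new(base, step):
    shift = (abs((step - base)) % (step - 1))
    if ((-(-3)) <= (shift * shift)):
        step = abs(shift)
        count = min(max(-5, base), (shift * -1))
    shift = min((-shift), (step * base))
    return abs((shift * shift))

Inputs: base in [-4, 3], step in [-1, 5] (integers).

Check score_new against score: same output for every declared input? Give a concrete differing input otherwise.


Differences: constant usage differs; min/max/abs usage differs; local variable names differ; statement counts differ; arithmetic usage differs — yet all 56 inputs agree.
verdict: equivalent


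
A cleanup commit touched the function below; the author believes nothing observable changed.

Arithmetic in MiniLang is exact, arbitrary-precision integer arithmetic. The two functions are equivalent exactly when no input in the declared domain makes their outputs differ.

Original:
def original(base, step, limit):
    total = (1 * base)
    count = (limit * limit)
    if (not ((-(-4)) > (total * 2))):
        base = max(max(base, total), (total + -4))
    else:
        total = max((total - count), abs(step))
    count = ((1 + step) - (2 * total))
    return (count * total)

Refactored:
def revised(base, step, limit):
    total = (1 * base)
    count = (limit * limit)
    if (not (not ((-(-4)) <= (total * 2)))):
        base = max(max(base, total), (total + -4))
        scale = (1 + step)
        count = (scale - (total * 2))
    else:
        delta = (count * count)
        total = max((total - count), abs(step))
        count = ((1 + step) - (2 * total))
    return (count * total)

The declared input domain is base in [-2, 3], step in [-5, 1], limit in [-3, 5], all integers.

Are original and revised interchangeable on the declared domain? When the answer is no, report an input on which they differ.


Changes here: statement counts differ, plus boolean connective usage differs, plus constant usage differs, plus comparison usage differs, plus arithmetic usage differs, plus local variable names differ; the full 378-point sweep finds no disagreement.
verdict: equivalent


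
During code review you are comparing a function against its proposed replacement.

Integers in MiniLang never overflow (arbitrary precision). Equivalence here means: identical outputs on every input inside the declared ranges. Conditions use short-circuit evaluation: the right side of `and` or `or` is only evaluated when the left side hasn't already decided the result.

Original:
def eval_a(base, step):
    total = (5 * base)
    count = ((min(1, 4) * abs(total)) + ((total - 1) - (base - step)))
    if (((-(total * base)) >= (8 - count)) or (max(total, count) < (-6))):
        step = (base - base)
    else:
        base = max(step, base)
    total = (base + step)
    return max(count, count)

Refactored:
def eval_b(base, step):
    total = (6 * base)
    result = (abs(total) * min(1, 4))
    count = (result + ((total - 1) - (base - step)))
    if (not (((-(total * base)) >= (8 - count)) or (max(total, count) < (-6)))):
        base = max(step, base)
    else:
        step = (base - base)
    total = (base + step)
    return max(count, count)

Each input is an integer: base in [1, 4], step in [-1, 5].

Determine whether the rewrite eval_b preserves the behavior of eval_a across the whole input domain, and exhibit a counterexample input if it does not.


Run the pair on base=1, step=-1.
eval_a: total=5, then count=7, then (((-(total * base)) >= (8 - count)) or (max(total, count) < (-6))) is false, then base=1, then total=0, then returns 7
eval_b: total=6, then result=6, then count=9, then (not (((-(total * base)) >= (8 - count)) or (max(total, count) < (-6)))) is true, then base=1, then total=0, then returns 9
7 against 9: the behavior changed.
verdict: not equivalent; witness: base=1, step=-1


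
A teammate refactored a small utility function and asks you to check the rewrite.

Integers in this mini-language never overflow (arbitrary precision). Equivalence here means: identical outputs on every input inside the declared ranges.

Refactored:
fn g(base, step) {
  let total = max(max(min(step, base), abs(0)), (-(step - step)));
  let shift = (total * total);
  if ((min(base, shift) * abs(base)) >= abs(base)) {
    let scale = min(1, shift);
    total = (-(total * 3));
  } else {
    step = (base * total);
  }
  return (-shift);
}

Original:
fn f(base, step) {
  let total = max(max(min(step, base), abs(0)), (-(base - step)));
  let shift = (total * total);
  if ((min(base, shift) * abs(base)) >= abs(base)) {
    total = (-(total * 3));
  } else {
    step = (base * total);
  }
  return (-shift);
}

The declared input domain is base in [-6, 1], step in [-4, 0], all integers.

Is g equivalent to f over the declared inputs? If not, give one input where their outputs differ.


The rewrite breaks on base=-6, step=-4, where the results are -4 and 0.
f: total = 2; shift = 4; ((min(base, shift) * abs(base)) >= abs(base)) -> false; step = -12; return -4
g: total = 0; shift = 0; ((min(base, shift) * abs(base)) >= abs(base)) -> false; step = 0; return 0
verdict: not equivalent; witness: base=-6, step=-4


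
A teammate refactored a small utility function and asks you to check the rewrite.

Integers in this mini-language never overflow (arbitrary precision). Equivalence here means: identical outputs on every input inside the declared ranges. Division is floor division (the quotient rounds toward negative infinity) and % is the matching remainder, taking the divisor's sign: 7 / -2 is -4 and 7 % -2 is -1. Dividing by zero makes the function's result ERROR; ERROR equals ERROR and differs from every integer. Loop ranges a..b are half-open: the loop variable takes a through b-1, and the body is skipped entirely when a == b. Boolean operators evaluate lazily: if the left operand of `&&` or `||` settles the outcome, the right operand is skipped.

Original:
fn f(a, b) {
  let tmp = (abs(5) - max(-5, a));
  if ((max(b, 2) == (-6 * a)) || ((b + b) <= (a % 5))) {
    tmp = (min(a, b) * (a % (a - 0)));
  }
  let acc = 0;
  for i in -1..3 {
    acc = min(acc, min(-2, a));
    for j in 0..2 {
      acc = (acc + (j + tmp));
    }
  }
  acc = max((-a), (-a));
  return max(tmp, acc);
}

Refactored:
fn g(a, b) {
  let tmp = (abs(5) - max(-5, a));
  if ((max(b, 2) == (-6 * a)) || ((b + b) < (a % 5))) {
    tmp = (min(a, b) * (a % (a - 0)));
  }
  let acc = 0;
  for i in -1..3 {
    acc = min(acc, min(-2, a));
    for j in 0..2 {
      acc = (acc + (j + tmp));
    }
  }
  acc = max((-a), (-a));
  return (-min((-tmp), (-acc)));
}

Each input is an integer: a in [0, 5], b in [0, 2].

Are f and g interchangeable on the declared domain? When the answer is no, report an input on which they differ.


Not equivalent: a=0, b=0 separates them (ERROR vs 5).
f: tmp becomes 5; next ((max(b, 2) == (-6 * a)) || ((b + b) <= (a % 5))) evaluates to true; next hits division by zero so the output is ERROR
g: tmp becomes 5; next ((max(b, 2) == (-6 * a)) || ((b + b) < (a % 5))) evaluates to false; next acc becomes 0; next at i=-1:; next acc becomes -2; next at j=0:; next acc becomes 3; next at j=1:; next acc becomes 9; next at i=0:; next acc becomes -2; next at j=0:; next acc becomes 3; next at j=1:; next acc becomes 9; next at i=1:; next acc becomes -2; next at j=0:; next acc becomes 3; next at j=1:; next acc becomes 9; next at i=2:; next acc becomes -2; next at j=0:; next acc becomes 3; next at j=1:; next acc becomes 9; next acc becomes 0; next final value 5
verdict: not equivalent; witness: a=0, b=0


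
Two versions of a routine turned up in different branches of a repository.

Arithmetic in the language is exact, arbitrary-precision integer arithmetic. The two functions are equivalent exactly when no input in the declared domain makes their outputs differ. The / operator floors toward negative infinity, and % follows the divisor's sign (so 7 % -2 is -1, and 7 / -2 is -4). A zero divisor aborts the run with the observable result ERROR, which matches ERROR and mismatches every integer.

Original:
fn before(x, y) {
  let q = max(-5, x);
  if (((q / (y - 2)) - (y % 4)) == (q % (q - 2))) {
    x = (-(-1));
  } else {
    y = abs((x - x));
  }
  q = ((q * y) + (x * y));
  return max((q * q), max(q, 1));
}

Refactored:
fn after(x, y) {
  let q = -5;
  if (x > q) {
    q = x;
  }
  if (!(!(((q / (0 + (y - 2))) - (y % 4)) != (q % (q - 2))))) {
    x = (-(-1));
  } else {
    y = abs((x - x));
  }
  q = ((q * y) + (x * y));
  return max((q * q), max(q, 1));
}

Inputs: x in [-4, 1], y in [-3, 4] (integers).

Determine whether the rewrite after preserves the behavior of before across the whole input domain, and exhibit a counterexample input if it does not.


There is a counterexample at x=-4, y=-3: 1 on one side, 81 on the other.
before: q=-4, then (((q / (y - 2)) - (y % 4)) == (q % (q - 2))) is false, then y=0, then q=0, then returns 1
after: q=-5, then (x > q) is true, then q=-4, then (!(!(((q / (0 + (y - 2))) - (y % 4)) != (q % (q - 2))))) is true, then x=1, then q=9, then returns 81
verdict: not equivalent; witness: x=-4, y=-3
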